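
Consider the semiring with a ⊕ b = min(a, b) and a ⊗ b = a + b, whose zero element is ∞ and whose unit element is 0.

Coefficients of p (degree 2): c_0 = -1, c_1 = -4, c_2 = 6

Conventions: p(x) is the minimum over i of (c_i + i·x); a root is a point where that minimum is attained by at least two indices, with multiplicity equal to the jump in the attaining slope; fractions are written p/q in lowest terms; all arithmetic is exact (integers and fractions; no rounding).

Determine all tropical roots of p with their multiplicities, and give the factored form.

hull edge (i=0, c=-1) to (i=1, c=-4): slope -3, span 1
hull edge (i=1, c=-4) to (i=2, c=6): slope 10, span 1
Factored form: p(x) = 6 ⊗ (x ⊕ (-10)) ⊗ (x ⊕ 3)
Answer: roots = -10 (mult 1), 3 (mult 1)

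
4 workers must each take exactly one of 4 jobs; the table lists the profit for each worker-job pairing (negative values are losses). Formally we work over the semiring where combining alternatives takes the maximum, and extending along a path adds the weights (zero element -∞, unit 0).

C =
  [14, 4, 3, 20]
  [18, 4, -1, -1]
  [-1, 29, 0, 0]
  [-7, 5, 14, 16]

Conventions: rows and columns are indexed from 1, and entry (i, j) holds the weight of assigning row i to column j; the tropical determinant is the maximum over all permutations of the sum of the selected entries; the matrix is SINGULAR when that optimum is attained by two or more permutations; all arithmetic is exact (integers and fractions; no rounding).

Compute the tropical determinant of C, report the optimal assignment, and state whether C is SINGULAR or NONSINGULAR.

σ = (1, 2, 3, 4): 14 + 4 + 0 + 16 = 34
σ = (1, 2, 4, 3): 14 + 4 + 0 + 14 = 32
σ = (1, 3, 2, 4): 14 + (-1) + 29 + 16 = 58
σ = (1, 3, 4, 2): 14 + (-1) + 0 + 5 = 18
σ = (1, 4, 2, 3): 14 + (-1) + 29 + 14 = 56
σ = (1, 4, 3, 2): 14 + (-1) + 0 + 5 = 18
σ = (2, 1, 3, 4): 4 + 18 + 0 + 16 = 38
σ = (2, 1, 4, 3): 4 + 18 + 0 + 14 = 36
σ = (2, 3, 1, 4): 4 + (-1) + (-1) + 16 = 18
σ = (2, 3, 4, 1): 4 + (-1) + 0 + (-7) = -4
σ = (2, 4, 1, 3): 4 + (-1) + (-1) + 14 = 16
σ = (2, 4, 3, 1): 4 + (-1) + 0 + (-7) = -4
σ = (3, 1, 2, 4): 3 + 18 + 29 + 16 = 66
σ = (3, 1, 4, 2): 3 + 18 + 0 + 5 = 26
σ = (3, 2, 1, 4): 3 + 4 + (-1) + 16 = 22
σ = (3, 2, 4, 1): 3 + 4 + 0 + (-7) = 0
σ = (3, 4, 1, 2): 3 + (-1) + (-1) + 5 = 6
σ = (3, 4, 2, 1): 3 + (-1) + 29 + (-7) = 24
σ = (4, 1, 2, 3): 20 + 18 + 29 + 14 = 81
σ = (4, 1, 3, 2): 20 + 18 + 0 + 5 = 43
σ = (4, 2, 1, 3): 20 + 4 + (-1) + 14 = 37
σ = (4, 2, 3, 1): 20 + 4 + 0 + (-7) = 17
σ = (4, 3, 1, 2): 20 + (-1) + (-1) + 5 = 23
σ = (4, 3, 2, 1): 20 + (-1) + 29 + (-7) = 41
Optimal value attained by: σ = (4, 1, 2, 3).
Answer: det⊕(C) = 81; verdict: NONSINGULAR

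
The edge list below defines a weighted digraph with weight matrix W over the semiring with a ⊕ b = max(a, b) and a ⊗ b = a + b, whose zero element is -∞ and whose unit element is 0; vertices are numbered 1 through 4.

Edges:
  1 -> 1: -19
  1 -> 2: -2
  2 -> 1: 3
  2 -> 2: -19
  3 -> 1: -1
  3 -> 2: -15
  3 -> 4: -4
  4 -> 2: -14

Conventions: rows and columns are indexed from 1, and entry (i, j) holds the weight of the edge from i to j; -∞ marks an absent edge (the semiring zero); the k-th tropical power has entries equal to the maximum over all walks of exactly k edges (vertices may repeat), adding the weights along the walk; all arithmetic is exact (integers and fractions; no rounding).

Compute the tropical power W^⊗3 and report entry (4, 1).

W^⊗2:
  [1, -21, -∞, -∞]
  [-16, 1, -∞, -∞]
  [-12, -3, -∞, -∞]
  [-11, -33, -∞, -∞]
W^⊗3:
  [-18, -1, -∞, -∞]
  [4, -18, -∞, -∞]
  [0, -14, -∞, -∞]
  [-30, -13, -∞, -∞]
Key observation: the optimum is the walk 4->2->1->1, with weight (-14) + 3 + (-19) = -30.
Optimal value attained by: walk 4->2->1->1.
Answer: (W^⊗3)[4][1] = -30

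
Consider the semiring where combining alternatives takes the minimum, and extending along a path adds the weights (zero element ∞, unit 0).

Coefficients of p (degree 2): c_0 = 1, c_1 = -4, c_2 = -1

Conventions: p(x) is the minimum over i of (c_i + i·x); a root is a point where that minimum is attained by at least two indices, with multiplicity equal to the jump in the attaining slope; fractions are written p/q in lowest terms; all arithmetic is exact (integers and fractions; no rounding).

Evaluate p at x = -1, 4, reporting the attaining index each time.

p(-1) = min(1+0·(-1)=1, -4+1·(-1)=-5, -1+2·(-1)=-3) = -5 (attained by i=1)
p(4) = min(1+0·4=1, -4+1·4=0, -1+2·4=7) = 0 (attained by i=1)
Answer: p(-1) = -5; p(4) = 0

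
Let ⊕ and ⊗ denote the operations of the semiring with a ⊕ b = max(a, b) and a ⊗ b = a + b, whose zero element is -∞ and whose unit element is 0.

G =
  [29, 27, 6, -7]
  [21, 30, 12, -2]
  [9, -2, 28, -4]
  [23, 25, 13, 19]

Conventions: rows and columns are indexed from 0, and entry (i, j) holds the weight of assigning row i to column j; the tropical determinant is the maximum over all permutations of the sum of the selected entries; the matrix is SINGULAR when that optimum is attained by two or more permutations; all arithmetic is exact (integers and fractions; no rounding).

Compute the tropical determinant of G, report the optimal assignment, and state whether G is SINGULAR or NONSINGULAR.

σ = (0, 1, 2, 3): 29 + 30 + 28 + 19 = 106
σ = (0, 1, 3, 2): 29 + 30 + (-4) + 13 = 68
σ = (0, 2, 1, 3): 29 + 12 + (-2) + 19 = 58
σ = (0, 2, 3, 1): 29 + 12 + (-4) + 25 = 62
σ = (0, 3, 1, 2): 29 + (-2) + (-2) + 13 = 38
σ = (0, 3, 2, 1): 29 + (-2) + 28 + 25 = 80
σ = (1, 0, 2, 3): 27 + 21 + 28 + 19 = 95
σ = (1, 0, 3, 2): 27 + 21 + (-4) + 13 = 57
σ = (1, 2, 0, 3): 27 + 12 + 9 + 19 = 67
σ = (1, 2, 3, 0): 27 + 12 + (-4) + 23 = 58
σ = (1, 3, 0, 2): 27 + (-2) + 9 + 13 = 47
σ = (1, 3, 2, 0): 27 + (-2) + 28 + 23 = 76
σ = (2, 0, 1, 3): 6 + 21 + (-2) + 19 = 44
σ = (2, 0, 3, 1): 6 + 21 + (-4) + 25 = 48
σ = (2, 1, 0, 3): 6 + 30 + 9 + 19 = 64
σ = (2, 1, 3, 0): 6 + 30 + (-4) + 23 = 55
σ = (2, 3, 0, 1): 6 + (-2) + 9 + 25 = 38
σ = (2, 3, 1, 0): 6 + (-2) + (-2) + 23 = 25
σ = (3, 0, 1, 2): (-7) + 21 + (-2) + 13 = 25
σ = (3, 0, 2, 1): (-7) + 21 + 28 + 25 = 67
σ = (3, 1, 0, 2): (-7) + 30 + 9 + 13 = 45
σ = (3, 1, 2, 0): (-7) + 30 + 28 + 23 = 74
σ = (3, 2, 0, 1): (-7) + 12 + 9 + 25 = 39
σ = (3, 2, 1, 0): (-7) + 12 + (-2) + 23 = 26
Optimal value attained by: σ = (0, 1, 2, 3).
Answer: det⊕(G) = 106; verdict: NONSINGULAR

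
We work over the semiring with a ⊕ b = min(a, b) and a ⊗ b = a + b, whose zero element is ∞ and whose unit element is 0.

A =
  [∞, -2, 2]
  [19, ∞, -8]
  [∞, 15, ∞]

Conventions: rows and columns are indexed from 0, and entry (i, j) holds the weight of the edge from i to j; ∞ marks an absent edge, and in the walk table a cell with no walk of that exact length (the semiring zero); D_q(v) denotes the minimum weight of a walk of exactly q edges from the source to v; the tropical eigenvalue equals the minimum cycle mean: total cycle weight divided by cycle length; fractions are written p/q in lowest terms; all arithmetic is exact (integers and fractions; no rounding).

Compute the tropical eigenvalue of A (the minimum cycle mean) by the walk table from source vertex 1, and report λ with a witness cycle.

q=0: [∞, 0, ∞]
q=1: [19, ∞, -8]
q=2: [∞, 7, 21]
q=3: [26, 36, -1]
Optimal cycle mean attained by: cycle 1->2->1, total (-8) + 15, length 2.
Answer: λ = 7/2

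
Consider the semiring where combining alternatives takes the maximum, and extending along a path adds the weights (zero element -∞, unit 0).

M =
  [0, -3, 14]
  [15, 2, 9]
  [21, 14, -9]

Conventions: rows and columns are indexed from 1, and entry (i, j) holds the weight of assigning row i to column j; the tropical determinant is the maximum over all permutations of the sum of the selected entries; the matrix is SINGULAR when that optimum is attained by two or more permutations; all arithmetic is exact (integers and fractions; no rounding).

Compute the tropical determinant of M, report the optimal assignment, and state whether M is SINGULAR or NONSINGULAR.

σ = (1, 2, 3): 0 + 2 + (-9) = -7
σ = (1, 3, 2): 0 + 9 + 14 = 23
σ = (2, 1, 3): (-3) + 15 + (-9) = 3
σ = (2, 3, 1): (-3) + 9 + 21 = 27
σ = (3, 1, 2): 14 + 15 + 14 = 43
σ = (3, 2, 1): 14 + 2 + 21 = 37
Optimal value attained by: σ = (3, 1, 2).
Answer: det⊕(M) = 43; verdict: NONSINGULAR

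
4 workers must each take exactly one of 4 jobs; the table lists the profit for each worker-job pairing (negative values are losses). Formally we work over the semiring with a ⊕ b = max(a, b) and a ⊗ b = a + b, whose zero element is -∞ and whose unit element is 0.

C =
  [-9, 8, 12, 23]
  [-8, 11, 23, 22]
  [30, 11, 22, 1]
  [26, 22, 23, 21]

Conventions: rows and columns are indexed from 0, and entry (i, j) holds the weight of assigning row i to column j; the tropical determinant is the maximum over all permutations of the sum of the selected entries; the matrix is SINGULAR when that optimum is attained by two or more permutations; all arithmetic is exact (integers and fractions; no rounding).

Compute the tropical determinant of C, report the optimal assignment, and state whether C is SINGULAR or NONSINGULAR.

σ = (0, 1, 2, 3): (-9) + 11 + 22 + 21 = 45
σ = (0, 1, 3, 2): (-9) + 11 + 1 + 23 = 26
σ = (0, 2, 1, 3): (-9) + 23 + 11 + 21 = 46
σ = (0, 2, 3, 1): (-9) + 23 + 1 + 22 = 37
σ = (0, 3, 1, 2): (-9) + 22 + 11 + 23 = 47
σ = (0, 3, 2, 1): (-9) + 22 + 22 + 22 = 57
σ = (1, 0, 2, 3): 8 + (-8) + 22 + 21 = 43
σ = (1, 0, 3, 2): 8 + (-8) + 1 + 23 = 24
σ = (1, 2, 0, 3): 8 + 23 + 30 + 21 = 82
σ = (1, 2, 3, 0): 8 + 23 + 1 + 26 = 58
σ = (1, 3, 0, 2): 8 + 22 + 30 + 23 = 83
σ = (1, 3, 2, 0): 8 + 22 + 22 + 26 = 78
σ = (2, 0, 1, 3): 12 + (-8) + 11 + 21 = 36
σ = (2, 0, 3, 1): 12 + (-8) + 1 + 22 = 27
σ = (2, 1, 0, 3): 12 + 11 + 30 + 21 = 74
σ = (2, 1, 3, 0): 12 + 11 + 1 + 26 = 50
σ = (2, 3, 0, 1): 12 + 22 + 30 + 22 = 86
σ = (2, 3, 1, 0): 12 + 22 + 11 + 26 = 71
σ = (3, 0, 1, 2): 23 + (-8) + 11 + 23 = 49
σ = (3, 0, 2, 1): 23 + (-8) + 22 + 22 = 59
σ = (3, 1, 0, 2): 23 + 11 + 30 + 23 = 87
σ = (3, 1, 2, 0): 23 + 11 + 22 + 26 = 82
σ = (3, 2, 0, 1): 23 + 23 + 30 + 22 = 98
σ = (3, 2, 1, 0): 23 + 23 + 11 + 26 = 83
Optimal value attained by: σ = (3, 2, 0, 1).
Answer: det⊕(C) = 98; verdict: NONSINGULAR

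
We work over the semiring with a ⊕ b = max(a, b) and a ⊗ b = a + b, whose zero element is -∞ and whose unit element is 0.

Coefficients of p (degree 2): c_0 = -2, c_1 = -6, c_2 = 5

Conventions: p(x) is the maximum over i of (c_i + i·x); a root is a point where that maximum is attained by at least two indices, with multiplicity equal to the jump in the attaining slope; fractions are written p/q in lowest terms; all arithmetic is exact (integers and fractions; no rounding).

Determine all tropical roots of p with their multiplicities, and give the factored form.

hull edge (i=0, c=-2) to (i=2, c=5): slope 7/2, span 2
Factored form: p(x) = 5 ⊗ (x ⊕ (-7/2)) ⊗ (x ⊕ (-7/2))
Answer: roots = -7/2 (mult 2)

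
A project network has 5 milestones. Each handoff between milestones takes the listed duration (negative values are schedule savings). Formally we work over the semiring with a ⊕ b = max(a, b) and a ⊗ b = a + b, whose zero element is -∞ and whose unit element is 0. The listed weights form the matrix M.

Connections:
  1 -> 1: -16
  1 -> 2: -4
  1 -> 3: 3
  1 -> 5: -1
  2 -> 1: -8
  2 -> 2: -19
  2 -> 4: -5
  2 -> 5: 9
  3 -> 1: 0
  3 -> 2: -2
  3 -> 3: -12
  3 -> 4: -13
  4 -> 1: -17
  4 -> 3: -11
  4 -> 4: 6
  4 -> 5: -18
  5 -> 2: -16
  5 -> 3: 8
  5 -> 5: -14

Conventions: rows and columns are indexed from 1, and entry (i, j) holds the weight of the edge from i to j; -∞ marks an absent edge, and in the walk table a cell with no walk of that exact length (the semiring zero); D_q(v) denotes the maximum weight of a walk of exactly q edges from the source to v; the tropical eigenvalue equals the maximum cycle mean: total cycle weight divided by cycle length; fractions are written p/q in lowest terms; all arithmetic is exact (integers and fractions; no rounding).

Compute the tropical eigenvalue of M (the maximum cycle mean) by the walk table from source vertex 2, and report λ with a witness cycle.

q=0: [-∞, 0, -∞, -∞, -∞]
q=1: [-8, -19, -∞, -5, 9]
q=2: [-22, -7, 17, 1, -5]
q=3: [17, 15, 5, 7, 2]
q=4: [7, 13, 20, 13, 24]
q=5: [20, 18, 32, 19, 22]
Optimal cycle mean attained by: cycle 4->4, total 6, length 1.
Answer: λ = 6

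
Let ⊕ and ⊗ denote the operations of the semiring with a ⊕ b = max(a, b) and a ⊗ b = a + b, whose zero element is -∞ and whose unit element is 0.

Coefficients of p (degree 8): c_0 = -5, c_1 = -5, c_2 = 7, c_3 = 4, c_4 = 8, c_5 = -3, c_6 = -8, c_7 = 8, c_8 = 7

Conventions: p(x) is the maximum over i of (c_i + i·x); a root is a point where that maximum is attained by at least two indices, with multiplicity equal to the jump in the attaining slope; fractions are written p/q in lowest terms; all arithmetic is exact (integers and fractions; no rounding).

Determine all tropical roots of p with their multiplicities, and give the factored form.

hull edge (i=0, c=-5) to (i=2, c=7): slope 6, span 2
hull edge (i=2, c=7) to (i=4, c=8): slope 1/2, span 2
hull edge (i=4, c=8) to (i=7, c=8): slope 0, span 3
hull edge (i=7, c=8) to (i=8, c=7): slope -1, span 1
Factored form: p(x) = 7 ⊗ (x ⊕ (-6)) ⊗ (x ⊕ (-6)) ⊗ (x ⊕ (-1/2)) ⊗ (x ⊕ (-1/2)) ⊗ (x ⊕ 0) ⊗ (x ⊕ 0) ⊗ (x ⊕ 0) ⊗ (x ⊕ 1)
Answer: roots = -6 (mult 2), -1/2 (mult 2), 0 (mult 3), 1 (mult 1)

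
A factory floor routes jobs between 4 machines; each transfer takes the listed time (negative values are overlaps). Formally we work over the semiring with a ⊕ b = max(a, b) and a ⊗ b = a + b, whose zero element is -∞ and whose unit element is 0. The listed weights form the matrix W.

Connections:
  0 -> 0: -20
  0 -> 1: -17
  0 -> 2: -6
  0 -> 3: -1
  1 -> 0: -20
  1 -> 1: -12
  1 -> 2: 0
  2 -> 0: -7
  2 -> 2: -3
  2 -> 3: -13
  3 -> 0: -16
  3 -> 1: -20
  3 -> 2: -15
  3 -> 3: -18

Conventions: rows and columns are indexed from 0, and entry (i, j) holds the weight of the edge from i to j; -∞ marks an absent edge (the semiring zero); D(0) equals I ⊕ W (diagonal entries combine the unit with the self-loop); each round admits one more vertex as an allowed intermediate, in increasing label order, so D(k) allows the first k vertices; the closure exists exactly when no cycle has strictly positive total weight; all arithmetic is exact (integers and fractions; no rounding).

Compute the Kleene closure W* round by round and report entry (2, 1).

D(0):
  [0, -17, -6, -1]
  [-20, 0, 0, -∞]
  [-7, -∞, 0, -13]
  [-16, -20, -15, 0]
D(1):
  [0, -17, -6, -1]
  [-20, 0, 0, -21]
  [-7, -24, 0, -8]
  [-16, -20, -15, 0]
D(2):
  [0, -17, -6, -1]
  [-20, 0, 0, -21]
  [-7, -24, 0, -8]
  [-16, -20, -15, 0]
D(3):
  [0, -17, -6, -1]
  [-7, 0, 0, -8]
  [-7, -24, 0, -8]
  [-16, -20, -15, 0]
D(4):
  [0, -17, -6, -1]
  [-7, 0, 0, -8]
  [-7, -24, 0, -8]
  [-16, -20, -15, 0]
Answer: W*[2][1] = -24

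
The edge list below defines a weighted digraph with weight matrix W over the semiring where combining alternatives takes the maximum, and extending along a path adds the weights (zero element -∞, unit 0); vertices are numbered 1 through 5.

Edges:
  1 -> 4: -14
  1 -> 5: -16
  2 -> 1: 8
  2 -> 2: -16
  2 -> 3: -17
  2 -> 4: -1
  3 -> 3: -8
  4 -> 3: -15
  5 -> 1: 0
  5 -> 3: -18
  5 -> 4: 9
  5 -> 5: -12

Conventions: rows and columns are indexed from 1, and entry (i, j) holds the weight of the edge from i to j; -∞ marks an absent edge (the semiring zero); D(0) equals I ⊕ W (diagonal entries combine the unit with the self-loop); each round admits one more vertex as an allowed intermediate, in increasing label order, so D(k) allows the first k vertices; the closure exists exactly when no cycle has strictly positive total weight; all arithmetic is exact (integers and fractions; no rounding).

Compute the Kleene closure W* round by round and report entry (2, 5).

D(0):
  [0, -∞, -∞, -14, -16]
  [8, 0, -17, -1, -∞]
  [-∞, -∞, 0, -∞, -∞]
  [-∞, -∞, -15, 0, -∞]
  [0, -∞, -18, 9, 0]
D(1):
  [0, -∞, -∞, -14, -16]
  [8, 0, -17, -1, -8]
  [-∞, -∞, 0, -∞, -∞]
  [-∞, -∞, -15, 0, -∞]
  [0, -∞, -18, 9, 0]
D(2):
  [0, -∞, -∞, -14, -16]
  [8, 0, -17, -1, -8]
  [-∞, -∞, 0, -∞, -∞]
  [-∞, -∞, -15, 0, -∞]
  [0, -∞, -18, 9, 0]
D(3):
  [0, -∞, -∞, -14, -16]
  [8, 0, -17, -1, -8]
  [-∞, -∞, 0, -∞, -∞]
  [-∞, -∞, -15, 0, -∞]
  [0, -∞, -18, 9, 0]
D(4):
  [0, -∞, -29, -14, -16]
  [8, 0, -16, -1, -8]
  [-∞, -∞, 0, -∞, -∞]
  [-∞, -∞, -15, 0, -∞]
  [0, -∞, -6, 9, 0]
D(5):
  [0, -∞, -22, -7, -16]
  [8, 0, -14, 1, -8]
  [-∞, -∞, 0, -∞, -∞]
  [-∞, -∞, -15, 0, -∞]
  [0, -∞, -6, 9, 0]
Answer: W*[2][5] = -8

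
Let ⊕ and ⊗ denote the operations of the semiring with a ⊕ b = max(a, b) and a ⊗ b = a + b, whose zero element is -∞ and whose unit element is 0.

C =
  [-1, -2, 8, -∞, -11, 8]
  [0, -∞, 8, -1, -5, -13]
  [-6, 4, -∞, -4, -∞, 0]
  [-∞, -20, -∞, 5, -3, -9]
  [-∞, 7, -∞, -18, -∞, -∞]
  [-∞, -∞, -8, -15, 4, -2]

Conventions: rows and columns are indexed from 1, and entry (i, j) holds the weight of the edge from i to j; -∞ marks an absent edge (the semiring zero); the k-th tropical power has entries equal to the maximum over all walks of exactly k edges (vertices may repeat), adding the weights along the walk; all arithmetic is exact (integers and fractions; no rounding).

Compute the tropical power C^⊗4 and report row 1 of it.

C^⊗2:
  [2, 12, 7, 4, 12, 8]
  [2, 12, 8, 4, -4, 8]
  [4, -8, 12, 3, 4, 2]
  [-20, 4, -12, 10, 2, -4]
  [7, -38, 15, 6, 2, -6]
  [-14, 11, -10, -10, 2, -4]
C^⊗3:
  [12, 19, 20, 11, 12, 10]
  [12, 12, 20, 11, 12, 10]
  [6, 16, 12, 8, 6, 12]
  [4, 9, 12, 15, 7, 1]
  [9, 19, 15, 11, 3, 15]
  [11, 9, 19, 10, 6, -2]
C^⊗4:
  [19, 24, 27, 18, 14, 20]
  [14, 24, 20, 16, 14, 20]
  [16, 16, 24, 15, 16, 14]
  [9, 16, 17, 20, 12, 12]
  [19, 19, 27, 18, 19, 17]
  [13, 23, 19, 15, 7, 19]
Answer: row 1 of C^⊗4 = [19, 24, 27, 18, 14, 20]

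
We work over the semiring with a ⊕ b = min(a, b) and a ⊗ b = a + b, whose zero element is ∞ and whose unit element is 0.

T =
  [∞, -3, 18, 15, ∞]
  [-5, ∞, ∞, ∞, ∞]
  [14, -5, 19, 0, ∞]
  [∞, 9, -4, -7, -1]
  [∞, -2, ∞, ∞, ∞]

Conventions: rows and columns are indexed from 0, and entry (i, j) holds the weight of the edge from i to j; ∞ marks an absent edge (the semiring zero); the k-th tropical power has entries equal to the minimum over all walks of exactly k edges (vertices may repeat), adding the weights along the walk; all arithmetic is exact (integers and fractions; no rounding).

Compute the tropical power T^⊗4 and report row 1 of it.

T^⊗2:
  [-8, 13, 11, 8, 14]
  [∞, -8, 13, 10, ∞]
  [-10, 9, -4, -7, -1]
  [4, -9, -11, -14, -8]
  [-7, ∞, ∞, ∞, ∞]
T^⊗3:
  [8, -11, 4, 1, 7]
  [-13, 8, 6, 3, 9]
  [4, -13, -11, -14, -8]
  [-14, -16, -18, -21, -15]
  [∞, -10, 11, 8, ∞]
T^⊗4:
  [-16, -1, -3, -6, 0]
  [3, -16, -1, -4, 2]
  [-18, -16, -18, -21, -15]
  [-21, -23, -25, -28, -22]
  [-15, 6, 4, 1, 7]
Answer: row 1 of T^⊗4 = [3, -16, -1, -4, 2]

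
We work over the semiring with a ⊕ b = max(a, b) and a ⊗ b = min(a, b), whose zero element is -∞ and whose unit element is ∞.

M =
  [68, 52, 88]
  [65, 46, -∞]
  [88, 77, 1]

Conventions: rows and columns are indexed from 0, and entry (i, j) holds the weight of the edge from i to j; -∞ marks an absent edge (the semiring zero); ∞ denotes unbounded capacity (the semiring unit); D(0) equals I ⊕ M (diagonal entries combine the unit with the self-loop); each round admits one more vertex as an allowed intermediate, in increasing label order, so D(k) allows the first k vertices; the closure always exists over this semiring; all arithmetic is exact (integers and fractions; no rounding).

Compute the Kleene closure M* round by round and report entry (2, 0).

D(0):
  [∞, 52, 88]
  [65, ∞, -∞]
  [88, 77, ∞]
D(1):
  [∞, 52, 88]
  [65, ∞, 65]
  [88, 77, ∞]
D(2):
  [∞, 52, 88]
  [65, ∞, 65]
  [88, 77, ∞]
D(3):
  [∞, 77, 88]
  [65, ∞, 65]
  [88, 77, ∞]
Answer: M*[2][0] = 88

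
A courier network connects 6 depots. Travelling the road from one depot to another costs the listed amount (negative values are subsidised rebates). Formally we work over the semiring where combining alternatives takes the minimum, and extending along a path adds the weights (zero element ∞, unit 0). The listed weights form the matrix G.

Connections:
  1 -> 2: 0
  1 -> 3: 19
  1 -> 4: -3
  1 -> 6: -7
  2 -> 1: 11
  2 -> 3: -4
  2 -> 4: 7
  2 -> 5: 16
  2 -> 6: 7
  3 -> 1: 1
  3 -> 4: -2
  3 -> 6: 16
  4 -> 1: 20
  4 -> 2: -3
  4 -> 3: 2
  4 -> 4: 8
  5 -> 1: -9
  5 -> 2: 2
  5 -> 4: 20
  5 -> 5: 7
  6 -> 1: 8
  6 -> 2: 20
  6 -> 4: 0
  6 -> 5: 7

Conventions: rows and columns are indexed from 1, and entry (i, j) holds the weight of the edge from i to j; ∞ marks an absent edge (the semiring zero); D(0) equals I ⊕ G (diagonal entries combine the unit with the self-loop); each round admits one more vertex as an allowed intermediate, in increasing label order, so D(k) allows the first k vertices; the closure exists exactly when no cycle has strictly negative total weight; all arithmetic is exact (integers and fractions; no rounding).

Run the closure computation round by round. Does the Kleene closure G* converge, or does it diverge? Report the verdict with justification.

D(0):
  [0, 0, 19, -3, ∞, -7]
  [11, 0, -4, 7, 16, 7]
  [1, ∞, 0, -2, ∞, 16]
  [20, -3, 2, 0, ∞, ∞]
  [-9, 2, ∞, 20, 0, ∞]
  [8, 20, ∞, 0, 7, 0]
D(1):
  [0, 0, 19, -3, ∞, -7]
  [11, 0, -4, 7, 16, 4]
  [1, 1, 0, -2, ∞, -6]
  [20, -3, 2, 0, ∞, 13]
  [-9, -9, 10, -12, 0, -16]
  [8, 8, 27, 0, 7, 0]
Detection: at round 2, diagonal entry (3, 3) turns strictly negative.
Key observation: the cycle 3->1->2->3 has total weight 1 + 0 + (-4), which is strictly negative.
Answer: DIVERGES — negative cycle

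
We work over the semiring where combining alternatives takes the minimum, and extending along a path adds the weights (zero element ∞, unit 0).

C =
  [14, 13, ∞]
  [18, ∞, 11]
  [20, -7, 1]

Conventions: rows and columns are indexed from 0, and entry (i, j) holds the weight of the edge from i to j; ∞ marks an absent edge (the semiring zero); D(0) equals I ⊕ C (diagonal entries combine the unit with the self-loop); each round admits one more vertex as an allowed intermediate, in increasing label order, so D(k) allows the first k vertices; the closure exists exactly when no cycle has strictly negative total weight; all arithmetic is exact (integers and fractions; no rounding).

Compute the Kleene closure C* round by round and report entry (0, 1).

D(0):
  [0, 13, ∞]
  [18, 0, 11]
  [20, -7, 0]
D(1):
  [0, 13, ∞]
  [18, 0, 11]
  [20, -7, 0]
D(2):
  [0, 13, 24]
  [18, 0, 11]
  [11, -7, 0]
D(3):
  [0, 13, 24]
  [18, 0, 11]
  [11, -7, 0]
Answer: C*[0][1] = 13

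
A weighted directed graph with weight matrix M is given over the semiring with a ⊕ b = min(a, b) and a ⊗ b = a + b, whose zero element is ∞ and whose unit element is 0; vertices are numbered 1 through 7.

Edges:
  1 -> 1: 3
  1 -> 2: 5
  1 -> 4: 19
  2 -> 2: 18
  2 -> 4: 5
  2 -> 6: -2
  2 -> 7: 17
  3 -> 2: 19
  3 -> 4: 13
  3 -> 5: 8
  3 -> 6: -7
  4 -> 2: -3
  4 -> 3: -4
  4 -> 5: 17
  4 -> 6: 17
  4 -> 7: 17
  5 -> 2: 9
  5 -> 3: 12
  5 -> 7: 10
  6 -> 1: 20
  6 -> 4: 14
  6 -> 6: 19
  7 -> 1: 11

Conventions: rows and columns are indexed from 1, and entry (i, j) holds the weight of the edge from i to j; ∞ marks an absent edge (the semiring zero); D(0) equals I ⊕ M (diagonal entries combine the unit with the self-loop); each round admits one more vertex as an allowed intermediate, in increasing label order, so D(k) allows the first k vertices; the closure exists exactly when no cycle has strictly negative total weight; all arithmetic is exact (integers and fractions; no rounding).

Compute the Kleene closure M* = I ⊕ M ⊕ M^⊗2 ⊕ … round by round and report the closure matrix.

D(0):
  [0, 5, ∞, 19, ∞, ∞, ∞]
  [∞, 0, ∞, 5, ∞, -2, 17]
  [∞, 19, 0, 13, 8, -7, ∞]
  [∞, -3, -4, 0, 17, 17, 17]
  [∞, 9, 12, ∞, 0, ∞, 10]
  [20, ∞, ∞, 14, ∞, 0, ∞]
  [11, ∞, ∞, ∞, ∞, ∞, 0]
D(1):
  [0, 5, ∞, 19, ∞, ∞, ∞]
  [∞, 0, ∞, 5, ∞, -2, 17]
  [∞, 19, 0, 13, 8, -7, ∞]
  [∞, -3, -4, 0, 17, 17, 17]
  [∞, 9, 12, ∞, 0, ∞, 10]
  [20, 25, ∞, 14, ∞, 0, ∞]
  [11, 16, ∞, 30, ∞, ∞, 0]
D(2):
  [0, 5, ∞, 10, ∞, 3, 22]
  [∞, 0, ∞, 5, ∞, -2, 17]
  [∞, 19, 0, 13, 8, -7, 36]
  [∞, -3, -4, 0, 17, -5, 14]
  [∞, 9, 12, 14, 0, 7, 10]
  [20, 25, ∞, 14, ∞, 0, 42]
  [11, 16, ∞, 21, ∞, 14, 0]
D(3):
  [0, 5, ∞, 10, ∞, 3, 22]
  [∞, 0, ∞, 5, ∞, -2, 17]
  [∞, 19, 0, 13, 8, -7, 36]
  [∞, -3, -4, 0, 4, -11, 14]
  [∞, 9, 12, 14, 0, 5, 10]
  [20, 25, ∞, 14, ∞, 0, 42]
  [11, 16, ∞, 21, ∞, 14, 0]
D(4):
  [0, 5, 6, 10, 14, -1, 22]
  [∞, 0, 1, 5, 9, -6, 17]
  [∞, 10, 0, 13, 8, -7, 27]
  [∞, -3, -4, 0, 4, -11, 14]
  [∞, 9, 10, 14, 0, 3, 10]
  [20, 11, 10, 14, 18, 0, 28]
  [11, 16, 17, 21, 25, 10, 0]
D(5):
  [0, 5, 6, 10, 14, -1, 22]
  [∞, 0, 1, 5, 9, -6, 17]
  [∞, 10, 0, 13, 8, -7, 18]
  [∞, -3, -4, 0, 4, -11, 14]
  [∞, 9, 10, 14, 0, 3, 10]
  [20, 11, 10, 14, 18, 0, 28]
  [11, 16, 17, 21, 25, 10, 0]
D(6):
  [0, 5, 6, 10, 14, -1, 22]
  [14, 0, 1, 5, 9, -6, 17]
  [13, 4, 0, 7, 8, -7, 18]
  [9, -3, -4, 0, 4, -11, 14]
  [23, 9, 10, 14, 0, 3, 10]
  [20, 11, 10, 14, 18, 0, 28]
  [11, 16, 17, 21, 25, 10, 0]
D(7):
  [0, 5, 6, 10, 14, -1, 22]
  [14, 0, 1, 5, 9, -6, 17]
  [13, 4, 0, 7, 8, -7, 18]
  [9, -3, -4, 0, 4, -11, 14]
  [21, 9, 10, 14, 0, 3, 10]
  [20, 11, 10, 14, 18, 0, 28]
  [11, 16, 17, 21, 25, 10, 0]
Answer: M* = [[0, 5, 6, 10, 14, -1, 22], [14, 0, 1, 5, 9, -6, 17], [13, 4, 0, 7, 8, -7, 18], [9, -3, -4, 0, 4, -11, 14], [21, 9, 10, 14, 0, 3, 10], [20, 11, 10, 14, 18, 0, 28], [11, 16, 17, 21, 25, 10, 0]]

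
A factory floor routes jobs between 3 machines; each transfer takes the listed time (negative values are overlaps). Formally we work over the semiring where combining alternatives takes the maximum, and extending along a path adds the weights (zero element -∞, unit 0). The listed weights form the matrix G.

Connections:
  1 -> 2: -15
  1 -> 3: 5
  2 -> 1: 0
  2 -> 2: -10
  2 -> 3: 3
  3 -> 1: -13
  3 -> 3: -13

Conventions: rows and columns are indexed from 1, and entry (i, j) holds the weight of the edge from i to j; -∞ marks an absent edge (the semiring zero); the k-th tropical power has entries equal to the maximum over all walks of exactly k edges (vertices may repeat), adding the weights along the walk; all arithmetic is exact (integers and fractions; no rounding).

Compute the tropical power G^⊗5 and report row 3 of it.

G^⊗2:
  [-8, -25, -8]
  [-10, -15, 5]
  [-26, -28, -8]
G^⊗3:
  [-21, -23, -3]
  [-8, -25, -5]
  [-21, -38, -21]
G^⊗4:
  [-16, -33, -16]
  [-18, -23, -3]
  [-34, -36, -16]
G^⊗5:
  [-29, -31, -11]
  [-16, -33, -13]
  [-29, -46, -29]
Answer: row 3 of G^⊗5 = [-29, -46, -29]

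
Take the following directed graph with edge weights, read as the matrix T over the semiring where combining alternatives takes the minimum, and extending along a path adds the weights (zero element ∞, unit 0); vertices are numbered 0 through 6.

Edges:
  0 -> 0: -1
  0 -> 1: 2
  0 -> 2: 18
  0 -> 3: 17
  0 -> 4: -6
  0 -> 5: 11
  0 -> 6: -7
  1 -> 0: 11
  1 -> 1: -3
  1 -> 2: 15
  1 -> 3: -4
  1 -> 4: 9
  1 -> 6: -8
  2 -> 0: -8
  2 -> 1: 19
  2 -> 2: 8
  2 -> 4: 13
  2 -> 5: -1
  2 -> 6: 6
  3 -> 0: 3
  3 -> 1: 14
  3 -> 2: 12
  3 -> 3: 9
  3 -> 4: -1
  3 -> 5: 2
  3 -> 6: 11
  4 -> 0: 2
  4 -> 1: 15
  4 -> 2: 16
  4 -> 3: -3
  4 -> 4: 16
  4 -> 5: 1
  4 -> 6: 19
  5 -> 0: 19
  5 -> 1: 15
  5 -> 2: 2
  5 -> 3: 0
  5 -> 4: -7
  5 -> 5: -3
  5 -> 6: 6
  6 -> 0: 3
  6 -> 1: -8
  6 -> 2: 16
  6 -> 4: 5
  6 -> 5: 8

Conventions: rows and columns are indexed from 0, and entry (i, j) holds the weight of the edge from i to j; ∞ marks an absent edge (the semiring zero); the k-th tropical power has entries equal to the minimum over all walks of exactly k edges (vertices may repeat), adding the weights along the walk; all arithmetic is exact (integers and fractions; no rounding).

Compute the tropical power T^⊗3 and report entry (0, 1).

T^⊗2:
  [-4, -15, 9, -9, -7, -5, -8]
  [-5, -16, 8, -7, -5, -2, -11]
  [-9, -6, 1, -1, -14, -4, -15]
  [1, 3, 4, -4, -5, -1, -4]
  [0, 4, 3, 1, -6, -2, -5]
  [-6, -2, -1, -10, -10, -6, 3]
  [2, -11, 7, -12, -3, 5, -16]
T^⊗3:
  [-6, -18, -3, -19, -12, -8, -23]
  [-8, -19, -1, -20, -11, -5, -24]
  [-12, -23, -2, -17, -15, -13, -16]
  [-4, -12, 1, -8, -8, -4, -6]
  [-5, -13, 0, -9, -9, -5, -7]
  [-9, -5, -4, -13, -13, -9, -13]
  [-13, -24, 0, -15, -13, -10, -19]
Key observation: the optimum is the walk 0->6->1->1, with weight (-7) + (-8) + (-3) = -18.
Optimal value attained by: walk 0->6->1->1.
Answer: (T^⊗3)[0][1] = -18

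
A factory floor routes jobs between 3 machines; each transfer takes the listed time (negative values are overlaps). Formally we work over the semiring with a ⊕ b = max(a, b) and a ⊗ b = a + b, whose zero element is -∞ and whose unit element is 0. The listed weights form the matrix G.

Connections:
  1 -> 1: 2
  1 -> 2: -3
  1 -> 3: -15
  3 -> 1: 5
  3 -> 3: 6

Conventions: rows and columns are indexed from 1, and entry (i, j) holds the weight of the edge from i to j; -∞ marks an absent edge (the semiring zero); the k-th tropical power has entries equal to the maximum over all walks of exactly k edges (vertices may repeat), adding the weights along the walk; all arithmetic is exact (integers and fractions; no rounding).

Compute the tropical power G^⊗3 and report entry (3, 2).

G^⊗2:
  [4, -1, -9]
  [-∞, -∞, -∞]
  [11, 2, 12]
G^⊗3:
  [6, 1, -3]
  [-∞, -∞, -∞]
  [17, 8, 18]
Key observation: the optimum is the walk 3->3->1->2, with weight 6 + 5 + (-3) = 8.
Optimal value attained by: walk 3->3->1->2.
Answer: (G^⊗3)[3][2] = 8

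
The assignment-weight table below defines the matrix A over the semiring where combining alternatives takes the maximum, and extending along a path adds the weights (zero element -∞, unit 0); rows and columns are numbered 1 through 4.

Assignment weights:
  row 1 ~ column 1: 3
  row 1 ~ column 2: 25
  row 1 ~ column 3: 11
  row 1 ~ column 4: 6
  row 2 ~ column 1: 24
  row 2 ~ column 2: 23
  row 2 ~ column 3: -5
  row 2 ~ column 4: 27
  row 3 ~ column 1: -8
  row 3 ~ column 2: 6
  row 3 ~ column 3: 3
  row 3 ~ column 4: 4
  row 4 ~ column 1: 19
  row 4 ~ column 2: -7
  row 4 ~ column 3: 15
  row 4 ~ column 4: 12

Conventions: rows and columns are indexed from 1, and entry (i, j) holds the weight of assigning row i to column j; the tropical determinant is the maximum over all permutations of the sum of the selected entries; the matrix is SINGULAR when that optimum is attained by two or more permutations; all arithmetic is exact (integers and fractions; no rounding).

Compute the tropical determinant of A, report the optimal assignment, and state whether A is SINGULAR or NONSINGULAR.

σ = (1, 2, 3, 4): 3 + 23 + 3 + 12 = 41
σ = (1, 2, 4, 3): 3 + 23 + 4 + 15 = 45
σ = (1, 3, 2, 4): 3 + (-5) + 6 + 12 = 16
σ = (1, 3, 4, 2): 3 + (-5) + 4 + (-7) = -5
σ = (1, 4, 2, 3): 3 + 27 + 6 + 15 = 51
σ = (1, 4, 3, 2): 3 + 27 + 3 + (-7) = 26
σ = (2, 1, 3, 4): 25 + 24 + 3 + 12 = 64
σ = (2, 1, 4, 3): 25 + 24 + 4 + 15 = 68
σ = (2, 3, 1, 4): 25 + (-5) + (-8) + 12 = 24
σ = (2, 3, 4, 1): 25 + (-5) + 4 + 19 = 43
σ = (2, 4, 1, 3): 25 + 27 + (-8) + 15 = 59
σ = (2, 4, 3, 1): 25 + 27 + 3 + 19 = 74
σ = (3, 1, 2, 4): 11 + 24 + 6 + 12 = 53
σ = (3, 1, 4, 2): 11 + 24 + 4 + (-7) = 32
σ = (3, 2, 1, 4): 11 + 23 + (-8) + 12 = 38
σ = (3, 2, 4, 1): 11 + 23 + 4 + 19 = 57
σ = (3, 4, 1, 2): 11 + 27 + (-8) + (-7) = 23
σ = (3, 4, 2, 1): 11 + 27 + 6 + 19 = 63
σ = (4, 1, 2, 3): 6 + 24 + 6 + 15 = 51
σ = (4, 1, 3, 2): 6 + 24 + 3 + (-7) = 26
σ = (4, 2, 1, 3): 6 + 23 + (-8) + 15 = 36
σ = (4, 2, 3, 1): 6 + 23 + 3 + 19 = 51
σ = (4, 3, 1, 2): 6 + (-5) + (-8) + (-7) = -14
σ = (4, 3, 2, 1): 6 + (-5) + 6 + 19 = 26
Optimal value attained by: σ = (2, 4, 3, 1).
Answer: det⊕(A) = 74; verdict: NONSINGULAR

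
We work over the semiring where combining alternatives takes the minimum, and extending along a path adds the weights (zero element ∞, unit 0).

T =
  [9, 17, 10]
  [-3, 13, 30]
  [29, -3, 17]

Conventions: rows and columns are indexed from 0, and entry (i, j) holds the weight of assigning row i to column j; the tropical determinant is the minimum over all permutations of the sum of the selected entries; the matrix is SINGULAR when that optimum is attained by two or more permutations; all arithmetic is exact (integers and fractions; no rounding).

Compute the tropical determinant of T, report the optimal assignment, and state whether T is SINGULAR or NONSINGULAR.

σ = (0, 1, 2): 9 + 13 + 17 = 39
σ = (0, 2, 1): 9 + 30 + (-3) = 36
σ = (1, 0, 2): 17 + (-3) + 17 = 31
σ = (1, 2, 0): 17 + 30 + 29 = 76
σ = (2, 0, 1): 10 + (-3) + (-3) = 4
σ = (2, 1, 0): 10 + 13 + 29 = 52
Optimal value attained by: σ = (2, 0, 1).
Answer: det⊕(T) = 4; verdict: NONSINGULAR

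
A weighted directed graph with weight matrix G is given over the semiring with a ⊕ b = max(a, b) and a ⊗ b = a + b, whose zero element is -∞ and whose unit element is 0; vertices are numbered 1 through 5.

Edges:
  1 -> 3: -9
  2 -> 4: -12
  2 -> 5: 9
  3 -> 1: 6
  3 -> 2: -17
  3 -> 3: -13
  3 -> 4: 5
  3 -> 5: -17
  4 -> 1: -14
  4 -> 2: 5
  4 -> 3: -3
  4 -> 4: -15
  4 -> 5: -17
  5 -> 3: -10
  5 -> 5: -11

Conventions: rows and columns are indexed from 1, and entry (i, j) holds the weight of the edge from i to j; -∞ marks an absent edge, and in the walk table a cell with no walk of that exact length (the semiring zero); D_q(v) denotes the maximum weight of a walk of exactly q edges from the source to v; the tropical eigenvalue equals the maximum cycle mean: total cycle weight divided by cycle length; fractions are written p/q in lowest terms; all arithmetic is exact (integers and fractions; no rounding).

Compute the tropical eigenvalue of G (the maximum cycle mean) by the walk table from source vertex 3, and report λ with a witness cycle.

q=0: [-∞, -∞, 0, -∞, -∞]
q=1: [6, -17, -13, 5, -17]
q=2: [-7, 10, 2, -8, -8]
q=3: [8, -3, -11, 7, 19]
q=4: [-5, 12, 9, -6, 8]
q=5: [15, -1, -2, 14, 21]
Optimal cycle mean attained by: cycle 2->5->3->4->2, total 9 + (-10) + 5 + 5, length 4.
Answer: λ = 9/4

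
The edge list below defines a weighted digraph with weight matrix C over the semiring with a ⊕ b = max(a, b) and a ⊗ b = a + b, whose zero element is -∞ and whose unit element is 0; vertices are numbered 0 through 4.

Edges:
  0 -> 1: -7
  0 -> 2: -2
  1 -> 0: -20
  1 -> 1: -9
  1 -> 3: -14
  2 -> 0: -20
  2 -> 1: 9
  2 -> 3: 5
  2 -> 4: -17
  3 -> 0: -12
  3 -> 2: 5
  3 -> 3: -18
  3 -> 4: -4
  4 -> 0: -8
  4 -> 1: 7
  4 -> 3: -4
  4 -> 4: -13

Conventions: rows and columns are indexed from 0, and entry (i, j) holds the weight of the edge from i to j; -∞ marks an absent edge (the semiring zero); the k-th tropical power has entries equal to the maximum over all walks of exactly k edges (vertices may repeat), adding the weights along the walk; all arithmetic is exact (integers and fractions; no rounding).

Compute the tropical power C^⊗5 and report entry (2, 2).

C^⊗2:
  [-22, 7, -∞, 3, -19]
  [-26, -18, -9, -23, -18]
  [-7, 0, 10, -5, 1]
  [-12, 14, -13, 10, -12]
  [-13, -2, 1, -7, -8]
C^⊗3:
  [-9, -2, 8, -7, -1]
  [-26, 0, -18, -4, -26]
  [-7, 19, 0, 15, -7]
  [-2, 5, 15, 0, 6]
  [-16, 10, -2, 6, -11]
C^⊗4:
  [-9, 17, -2, 13, -9]
  [-16, -9, 1, -13, -8]
  [3, 10, 20, 5, 11]
  [-2, 24, 5, 20, -2]
  [-6, 7, 11, 3, 2]
C^⊗5:
  [1, 8, 18, 3, 9]
  [-16, 10, -8, 6, -16]
  [3, 29, 10, 25, 3]
  [8, 15, 25, 10, 16]
  [-6, 20, 8, 16, -1]
Key observation: the optimum is the walk 2->1->3->2->3->2, with weight 9 + (-14) + 5 + 5 + 5 = 10.
Optimal value attained by: walk 2->1->3->2->3->2.
Answer: (C^⊗5)[2][2] = 10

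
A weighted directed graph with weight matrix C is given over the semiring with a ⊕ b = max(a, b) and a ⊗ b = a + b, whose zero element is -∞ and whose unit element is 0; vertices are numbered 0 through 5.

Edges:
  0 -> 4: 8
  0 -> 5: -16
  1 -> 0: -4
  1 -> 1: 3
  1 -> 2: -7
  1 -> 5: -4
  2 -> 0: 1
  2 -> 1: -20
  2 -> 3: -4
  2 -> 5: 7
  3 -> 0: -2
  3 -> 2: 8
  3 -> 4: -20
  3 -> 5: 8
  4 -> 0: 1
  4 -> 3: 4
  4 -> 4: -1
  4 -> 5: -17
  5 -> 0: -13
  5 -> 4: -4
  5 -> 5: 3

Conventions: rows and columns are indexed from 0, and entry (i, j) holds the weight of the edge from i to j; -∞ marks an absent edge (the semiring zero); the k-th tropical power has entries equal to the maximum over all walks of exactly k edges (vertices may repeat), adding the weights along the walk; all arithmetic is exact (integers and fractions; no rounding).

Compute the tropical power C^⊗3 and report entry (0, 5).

C^⊗2:
  [9, -∞, -∞, 12, 7, -9]
  [-1, 6, -4, -11, 4, 0]
  [-6, -17, 4, -∞, 9, 10]
  [9, -12, -∞, 4, 6, 15]
  [2, -∞, 12, 3, 9, 12]
  [-3, -∞, -∞, 0, -1, 6]
C^⊗3:
  [10, -∞, 20, 11, 17, 20]
  [5, 9, -1, 8, 7, 3]
  [10, -14, -24, 13, 8, 13]
  [7, -9, 12, 10, 17, 18]
  [13, -8, 11, 13, 10, 19]
  [0, -∞, 8, 3, 5, 9]
Key observation: the optimum is the walk 0->4->3->5, with weight 8 + 4 + 8 = 20.
Optimal value attained by: walk 0->4->3->5.
Answer: (C^⊗3)[0][5] = 20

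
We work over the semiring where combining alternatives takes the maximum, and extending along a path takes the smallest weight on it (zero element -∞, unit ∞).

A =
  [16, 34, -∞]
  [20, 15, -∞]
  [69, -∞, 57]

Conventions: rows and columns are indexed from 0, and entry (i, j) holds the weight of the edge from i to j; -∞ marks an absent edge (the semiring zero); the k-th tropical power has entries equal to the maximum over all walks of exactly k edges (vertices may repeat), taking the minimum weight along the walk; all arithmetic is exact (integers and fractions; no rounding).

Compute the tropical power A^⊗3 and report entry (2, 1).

A^⊗2:
  [20, 16, -∞]
  [16, 20, -∞]
  [57, 34, 57]
A^⊗3:
  [16, 20, -∞]
  [20, 16, -∞]
  [57, 34, 57]
Key observation: the optimum is the walk 2->2->0->1, with weight 57 min 69 min 34 = 34.
Optimal value attained by: walk 2->2->0->1.
Answer: (A^⊗3)[2][1] = 34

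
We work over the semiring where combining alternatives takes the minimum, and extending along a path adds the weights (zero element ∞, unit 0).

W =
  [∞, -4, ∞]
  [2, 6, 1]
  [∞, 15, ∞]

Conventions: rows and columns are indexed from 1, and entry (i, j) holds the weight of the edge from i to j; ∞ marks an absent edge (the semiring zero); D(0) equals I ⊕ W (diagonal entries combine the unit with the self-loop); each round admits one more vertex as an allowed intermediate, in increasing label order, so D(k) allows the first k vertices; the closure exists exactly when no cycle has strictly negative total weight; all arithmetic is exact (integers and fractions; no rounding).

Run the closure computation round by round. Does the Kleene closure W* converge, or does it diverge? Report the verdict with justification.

D(0):
  [0, -4, ∞]
  [2, 0, 1]
  [∞, 15, 0]
Detection: at round 1, diagonal entry (2, 2) turns strictly negative.
Key observation: the cycle 2->1->2 has total weight 2 + (-4), which is strictly negative.
Answer: DIVERGES — negative cycle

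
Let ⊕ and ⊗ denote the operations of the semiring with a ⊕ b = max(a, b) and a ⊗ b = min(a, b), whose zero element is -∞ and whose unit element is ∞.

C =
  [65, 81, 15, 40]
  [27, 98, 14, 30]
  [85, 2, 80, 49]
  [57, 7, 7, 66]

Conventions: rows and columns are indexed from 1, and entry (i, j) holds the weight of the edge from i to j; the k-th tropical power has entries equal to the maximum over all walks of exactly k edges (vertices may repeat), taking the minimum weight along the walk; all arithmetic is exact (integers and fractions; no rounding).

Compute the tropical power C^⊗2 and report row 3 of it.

C^⊗2:
  [65, 81, 15, 40]
  [30, 98, 15, 30]
  [80, 81, 80, 49]
  [57, 57, 15, 66]
Answer: row 3 of C^⊗2 = [80, 81, 80, 49]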